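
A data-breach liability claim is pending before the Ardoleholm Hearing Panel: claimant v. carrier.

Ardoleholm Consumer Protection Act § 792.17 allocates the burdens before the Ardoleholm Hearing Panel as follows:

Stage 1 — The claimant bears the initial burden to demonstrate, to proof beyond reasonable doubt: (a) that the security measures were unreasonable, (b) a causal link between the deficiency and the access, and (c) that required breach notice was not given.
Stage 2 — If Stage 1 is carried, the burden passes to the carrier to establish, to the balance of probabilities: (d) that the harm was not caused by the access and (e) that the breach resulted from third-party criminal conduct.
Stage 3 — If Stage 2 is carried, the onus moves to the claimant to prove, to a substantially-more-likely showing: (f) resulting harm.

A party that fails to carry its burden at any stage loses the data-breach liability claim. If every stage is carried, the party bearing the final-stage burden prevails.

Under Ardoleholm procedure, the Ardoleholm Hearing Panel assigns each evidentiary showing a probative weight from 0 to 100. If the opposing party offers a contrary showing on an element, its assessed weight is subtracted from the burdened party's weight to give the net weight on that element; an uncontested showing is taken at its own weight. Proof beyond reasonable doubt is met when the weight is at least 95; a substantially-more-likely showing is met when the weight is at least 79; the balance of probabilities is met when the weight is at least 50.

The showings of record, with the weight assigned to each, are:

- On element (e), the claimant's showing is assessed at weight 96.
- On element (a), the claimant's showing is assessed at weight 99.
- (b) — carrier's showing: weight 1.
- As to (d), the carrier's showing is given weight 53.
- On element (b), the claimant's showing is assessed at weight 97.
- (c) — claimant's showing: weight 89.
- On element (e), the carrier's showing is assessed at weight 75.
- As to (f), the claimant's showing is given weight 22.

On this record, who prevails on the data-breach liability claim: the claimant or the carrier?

carrier

Stage 1 — burden on claimant; standard: proof beyond reasonable doubt (weight is at least 95).
    (a): 99 ≥ 95 [met]
    (b): 97 − 1 = 96 ≥ 95 [met]
    (c): 89 < 95 [not met]
  Stage 1 not carried; the claimant fails its burden.
So the carrier prevails.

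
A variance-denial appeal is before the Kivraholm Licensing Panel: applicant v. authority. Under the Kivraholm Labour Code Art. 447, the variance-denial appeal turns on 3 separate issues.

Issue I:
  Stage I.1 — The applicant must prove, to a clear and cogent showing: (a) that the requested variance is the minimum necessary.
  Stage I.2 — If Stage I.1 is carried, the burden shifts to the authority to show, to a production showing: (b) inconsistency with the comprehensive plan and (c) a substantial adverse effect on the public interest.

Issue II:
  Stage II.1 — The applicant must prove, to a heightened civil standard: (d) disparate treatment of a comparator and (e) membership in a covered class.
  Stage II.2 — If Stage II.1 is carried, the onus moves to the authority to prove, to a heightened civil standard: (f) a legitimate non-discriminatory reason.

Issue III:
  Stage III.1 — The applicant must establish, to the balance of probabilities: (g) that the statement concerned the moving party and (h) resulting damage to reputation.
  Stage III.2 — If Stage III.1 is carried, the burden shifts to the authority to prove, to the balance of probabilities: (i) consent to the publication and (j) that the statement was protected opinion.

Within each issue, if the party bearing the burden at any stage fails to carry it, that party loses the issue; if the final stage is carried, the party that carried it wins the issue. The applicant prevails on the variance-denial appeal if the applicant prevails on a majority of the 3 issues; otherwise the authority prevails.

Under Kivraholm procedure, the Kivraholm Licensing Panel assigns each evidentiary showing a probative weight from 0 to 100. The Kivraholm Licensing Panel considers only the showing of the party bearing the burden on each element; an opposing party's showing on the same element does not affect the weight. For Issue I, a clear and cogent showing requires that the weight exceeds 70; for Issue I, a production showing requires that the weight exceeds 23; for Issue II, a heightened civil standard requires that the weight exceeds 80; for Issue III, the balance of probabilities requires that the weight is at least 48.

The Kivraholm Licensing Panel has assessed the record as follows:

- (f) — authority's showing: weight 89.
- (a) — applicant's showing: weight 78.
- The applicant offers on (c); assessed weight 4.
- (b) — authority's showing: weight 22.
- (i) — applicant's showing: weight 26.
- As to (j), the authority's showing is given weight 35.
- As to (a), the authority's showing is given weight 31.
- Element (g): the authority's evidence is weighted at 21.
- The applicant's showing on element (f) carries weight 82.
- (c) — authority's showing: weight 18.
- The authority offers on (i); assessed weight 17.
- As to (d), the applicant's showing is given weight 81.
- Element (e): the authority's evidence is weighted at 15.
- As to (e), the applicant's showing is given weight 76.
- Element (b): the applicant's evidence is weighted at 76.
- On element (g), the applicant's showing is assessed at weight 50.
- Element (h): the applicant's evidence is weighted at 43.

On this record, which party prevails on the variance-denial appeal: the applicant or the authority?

authority

— Issue I —
Stage I.1 (applicant, a clear and cogent showing, weight exceeds 70): (a) 78 (authority's 31 disregarded) > 70 — meets.
  All elements met. The burden passes to the authority.
Stage I.2 (authority, a production showing, weight exceeds 23): (b) 22 (applicant's 76 disregarded) ≤ 23 — fails; (c) 18 (applicant's 4 disregarded) ≤ 23 — fails.
  The authority does not carry Stage I.2.
The applicant prevails on this issue.
— Issue II —
Stage II.1 (applicant, a heightened civil standard, weight exceeds 80): (d) 81 > 80 — meets; (e) 76 (authority's 15 disregarded) ≤ 80 — fails.
  Stage II.1 not carried; the applicant fails its burden.
The authority prevails on this issue.
— Issue III —
Stage III.1 — burden on applicant; standard: the balance of probabilities (weight is at least 48).
    (g): 50 (authority's 21 disregarded) ≥ 48 [met]
    (h): 43 < 48 [not met]
  The applicant does not carry Stage III.1.
The analysis ends at Stage III.1; the authority prevails on this issue.
Per-issue: Issue I → applicant; Issue II → authority; Issue III → authority. The applicant must prevail on a majority of issues; overall, the authority prevails.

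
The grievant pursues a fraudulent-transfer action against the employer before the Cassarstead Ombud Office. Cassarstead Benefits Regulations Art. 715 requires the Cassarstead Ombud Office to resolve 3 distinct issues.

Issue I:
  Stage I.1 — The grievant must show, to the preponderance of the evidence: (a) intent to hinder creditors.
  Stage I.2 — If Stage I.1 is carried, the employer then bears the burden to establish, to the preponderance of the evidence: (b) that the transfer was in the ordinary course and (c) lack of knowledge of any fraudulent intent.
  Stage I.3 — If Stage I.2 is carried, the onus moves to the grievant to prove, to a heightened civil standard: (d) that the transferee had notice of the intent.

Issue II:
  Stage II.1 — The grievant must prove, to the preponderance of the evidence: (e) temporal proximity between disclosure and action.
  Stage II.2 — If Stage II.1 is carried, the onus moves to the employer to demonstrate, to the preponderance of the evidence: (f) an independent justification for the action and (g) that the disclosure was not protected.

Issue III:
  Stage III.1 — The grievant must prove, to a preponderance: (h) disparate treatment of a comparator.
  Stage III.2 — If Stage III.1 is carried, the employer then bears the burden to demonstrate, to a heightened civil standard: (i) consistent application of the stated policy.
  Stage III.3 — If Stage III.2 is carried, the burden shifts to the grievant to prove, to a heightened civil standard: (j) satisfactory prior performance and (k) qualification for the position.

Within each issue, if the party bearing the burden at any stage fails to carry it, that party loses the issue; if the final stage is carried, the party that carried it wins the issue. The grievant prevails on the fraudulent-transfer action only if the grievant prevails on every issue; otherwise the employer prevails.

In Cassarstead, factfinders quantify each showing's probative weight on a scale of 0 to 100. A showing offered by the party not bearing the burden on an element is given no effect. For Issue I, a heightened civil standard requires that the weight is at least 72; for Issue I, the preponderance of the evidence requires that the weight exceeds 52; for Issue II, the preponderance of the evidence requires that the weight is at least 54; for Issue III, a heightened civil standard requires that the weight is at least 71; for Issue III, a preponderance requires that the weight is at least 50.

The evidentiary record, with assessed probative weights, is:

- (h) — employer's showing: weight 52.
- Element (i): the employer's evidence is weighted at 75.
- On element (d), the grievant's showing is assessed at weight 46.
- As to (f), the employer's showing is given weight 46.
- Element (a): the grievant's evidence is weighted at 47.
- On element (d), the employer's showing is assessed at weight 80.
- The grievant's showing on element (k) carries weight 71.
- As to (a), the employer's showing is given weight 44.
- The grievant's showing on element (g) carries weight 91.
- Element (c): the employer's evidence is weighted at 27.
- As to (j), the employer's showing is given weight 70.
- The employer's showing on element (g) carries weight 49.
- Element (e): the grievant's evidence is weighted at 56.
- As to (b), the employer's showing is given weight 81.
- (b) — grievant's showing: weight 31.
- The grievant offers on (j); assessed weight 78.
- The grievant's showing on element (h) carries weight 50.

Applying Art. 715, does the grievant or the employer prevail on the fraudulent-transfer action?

— Issue I —
At Stage I.1 the grievant must meet the preponderance of the evidence (weight exceeds 52): on (a) the weight is 47 (the employer's 44 is given no effect), ≤ 52, so (a) does not meet the standard.
  Stage I.1 not carried; the grievant fails its burden.
The employer prevails on this issue.
— Issue II —
Stage II.1 (grievant, the preponderance of the evidence, weight is at least 54): (e) 56 ≥ 54 — meets.
  All elements met. The burden passes to the employer.
Stage II.2 (employer, the preponderance of the evidence, weight is at least 54): (f) 46 < 54 — fails; (g) 49 (grievant's 91 disregarded) < 54 — fails.
  The employer does not carry Stage II.2.
The analysis ends at Stage II.2; the grievant prevails on this issue.
— Issue III —
Stage III.1 — burden on grievant; standard: a preponderance (weight is at least 50).
    (h): 50 (employer's 52 disregarded) ≥ 50 [met]
  The grievant carries Stage III.1; the employer now bears the burden.
Stage III.2 — burden on employer; standard: a heightened civil standard (weight is at least 71).
    (i): 75 ≥ 71 [met]
  Stage III.2 carried; the burden shifts to the grievant.
Stage III.3 — burden on grievant; standard: a heightened civil standard (weight is at least 71).
    (j): 78 (employer's 70 disregarded) ≥ 71 [met]
    (k): 71 ≥ 71 [met]
  Stage III.3 carried; the final stage is satisfied.
Every stage carried; the grievant prevails on this issue.
Per-issue: Issue I → employer; Issue II → grievant; Issue III → grievant. The grievant must prevail on every issue; overall, the employer prevails.

employer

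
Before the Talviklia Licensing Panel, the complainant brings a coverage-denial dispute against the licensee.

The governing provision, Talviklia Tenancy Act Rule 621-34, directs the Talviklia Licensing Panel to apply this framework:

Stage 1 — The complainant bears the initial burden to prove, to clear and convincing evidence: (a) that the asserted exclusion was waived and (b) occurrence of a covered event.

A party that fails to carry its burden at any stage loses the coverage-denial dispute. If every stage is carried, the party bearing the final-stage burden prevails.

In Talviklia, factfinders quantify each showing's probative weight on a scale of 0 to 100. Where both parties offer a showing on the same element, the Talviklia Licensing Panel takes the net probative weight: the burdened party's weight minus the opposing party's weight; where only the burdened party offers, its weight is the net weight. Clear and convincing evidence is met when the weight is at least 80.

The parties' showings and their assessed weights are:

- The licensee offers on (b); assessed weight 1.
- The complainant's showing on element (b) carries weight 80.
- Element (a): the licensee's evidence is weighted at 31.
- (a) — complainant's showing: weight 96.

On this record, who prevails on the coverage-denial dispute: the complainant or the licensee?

licensee

Stage 1 — burden on complainant; standard: clear and convincing evidence (weight is at least 80).
    (a): 96 − 31 = 65 < 80 [not met]
    (b): 80 − 1 = 79 < 80 [not met]
  The complainant does not carry Stage 1.
So the licensee prevails.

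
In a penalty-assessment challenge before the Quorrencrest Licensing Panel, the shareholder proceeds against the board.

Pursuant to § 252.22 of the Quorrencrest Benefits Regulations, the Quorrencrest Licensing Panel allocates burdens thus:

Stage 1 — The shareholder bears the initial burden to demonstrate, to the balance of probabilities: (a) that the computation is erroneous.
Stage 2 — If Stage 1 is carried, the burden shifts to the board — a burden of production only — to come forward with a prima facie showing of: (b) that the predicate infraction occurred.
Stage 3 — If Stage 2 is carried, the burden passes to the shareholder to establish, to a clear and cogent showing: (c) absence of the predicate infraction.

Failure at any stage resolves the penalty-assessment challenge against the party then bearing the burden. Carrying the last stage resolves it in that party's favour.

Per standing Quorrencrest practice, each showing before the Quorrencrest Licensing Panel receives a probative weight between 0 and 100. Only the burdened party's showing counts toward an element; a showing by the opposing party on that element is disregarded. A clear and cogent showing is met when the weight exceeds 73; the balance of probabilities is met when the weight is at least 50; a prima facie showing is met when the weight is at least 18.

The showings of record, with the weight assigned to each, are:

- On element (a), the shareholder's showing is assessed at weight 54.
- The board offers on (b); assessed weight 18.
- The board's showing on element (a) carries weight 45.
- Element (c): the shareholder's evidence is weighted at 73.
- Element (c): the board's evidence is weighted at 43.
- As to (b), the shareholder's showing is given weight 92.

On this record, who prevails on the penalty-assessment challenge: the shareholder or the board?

board

Stage 1 (shareholder, the balance of probabilities, weight is at least 50): (a) 54 (board's 45 disregarded) ≥ 50 — meets.
  Stage 1 carried; the burden shifts to the board.
Stage 2 (board, a prima facie showing, weight is at least 18): (b) 18 (shareholder's 92 disregarded) ≥ 18 — meets.
  Stage 2 carried; the burden shifts to the shareholder.
Stage 3 (shareholder, a clear and cogent showing, weight exceeds 73): (c) 73 (board's 43 disregarded) ≤ 73 — fails.
  Not every element is met, so the shareholder fails to carry Stage 3.
The analysis ends at Stage 3; the board prevails.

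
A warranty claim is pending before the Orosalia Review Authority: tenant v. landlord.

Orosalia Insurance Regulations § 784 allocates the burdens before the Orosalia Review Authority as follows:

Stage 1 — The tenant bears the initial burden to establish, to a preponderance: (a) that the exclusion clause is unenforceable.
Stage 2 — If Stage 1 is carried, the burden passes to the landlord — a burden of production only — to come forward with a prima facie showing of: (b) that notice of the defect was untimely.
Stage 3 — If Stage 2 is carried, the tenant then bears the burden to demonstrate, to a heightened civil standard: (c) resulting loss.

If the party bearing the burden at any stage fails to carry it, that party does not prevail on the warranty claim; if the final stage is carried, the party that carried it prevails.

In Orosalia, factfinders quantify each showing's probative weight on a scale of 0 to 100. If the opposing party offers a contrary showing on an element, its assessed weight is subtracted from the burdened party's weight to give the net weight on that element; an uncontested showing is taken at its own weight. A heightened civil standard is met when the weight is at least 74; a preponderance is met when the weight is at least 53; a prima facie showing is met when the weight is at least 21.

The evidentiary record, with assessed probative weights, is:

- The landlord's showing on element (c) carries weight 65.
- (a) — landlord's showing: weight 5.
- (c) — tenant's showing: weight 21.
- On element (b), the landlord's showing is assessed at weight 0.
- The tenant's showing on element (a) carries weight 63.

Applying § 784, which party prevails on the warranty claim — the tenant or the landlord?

Stage 1 — burden on tenant; standard: a preponderance (weight is at least 53).
    (a): 63 − 5 = 58 ≥ 53 [met]
  Stage 1 carried; the burden shifts to the landlord.
Stage 2 — burden on landlord; standard: a prima facie showing (weight is at least 21).
    (b): 0 < 21 [not met]
  The landlord does not carry Stage 2.
So the tenant prevails.

tenant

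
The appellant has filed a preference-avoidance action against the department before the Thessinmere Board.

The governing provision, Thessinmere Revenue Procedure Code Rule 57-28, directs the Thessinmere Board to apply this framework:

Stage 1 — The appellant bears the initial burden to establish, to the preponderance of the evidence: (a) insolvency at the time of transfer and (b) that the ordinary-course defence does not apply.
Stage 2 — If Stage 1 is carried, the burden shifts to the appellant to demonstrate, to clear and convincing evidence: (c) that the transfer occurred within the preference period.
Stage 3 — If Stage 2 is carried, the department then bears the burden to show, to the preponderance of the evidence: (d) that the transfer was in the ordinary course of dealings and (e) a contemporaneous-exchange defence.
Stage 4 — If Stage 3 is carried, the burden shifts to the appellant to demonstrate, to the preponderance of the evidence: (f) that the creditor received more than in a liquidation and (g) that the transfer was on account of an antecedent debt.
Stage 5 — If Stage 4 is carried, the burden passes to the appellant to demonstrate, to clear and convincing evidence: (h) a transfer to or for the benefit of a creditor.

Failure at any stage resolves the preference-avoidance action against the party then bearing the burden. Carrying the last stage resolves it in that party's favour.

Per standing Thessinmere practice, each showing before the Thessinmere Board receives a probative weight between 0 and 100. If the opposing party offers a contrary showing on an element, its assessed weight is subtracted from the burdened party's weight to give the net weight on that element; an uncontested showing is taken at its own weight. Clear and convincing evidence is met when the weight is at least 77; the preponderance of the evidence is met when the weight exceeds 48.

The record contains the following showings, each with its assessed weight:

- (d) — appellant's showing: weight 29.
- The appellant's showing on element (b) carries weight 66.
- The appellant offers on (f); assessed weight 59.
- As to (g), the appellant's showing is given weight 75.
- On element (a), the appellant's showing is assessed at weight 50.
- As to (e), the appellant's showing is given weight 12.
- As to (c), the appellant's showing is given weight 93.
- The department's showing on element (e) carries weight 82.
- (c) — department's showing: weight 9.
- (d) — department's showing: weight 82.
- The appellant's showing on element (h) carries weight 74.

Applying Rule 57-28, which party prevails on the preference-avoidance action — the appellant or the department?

department

Stage 1 — burden on appellant; standard: the preponderance of the evidence (weight exceeds 48).
    (a): 50 > 48 [met]
    (b): 66 > 48 [met]
  Stage 1 carried; the burden remains with the appellant.
Stage 2 — burden on appellant; standard: clear and convincing evidence (weight is at least 77).
    (c): 93 − 9 = 84 ≥ 77 [met]
  All elements met. The burden passes to the department.
Stage 3 — burden on department; standard: the preponderance of the evidence (weight exceeds 48).
    (d): 82 − 29 = 53 > 48 [met]
    (e): 82 − 12 = 70 > 48 [met]
  The department carries Stage 3; the appellant now bears the burden.
Stage 4 — burden on appellant; standard: the preponderance of the evidence (weight exceeds 48).
    (f): 59 > 48 [met]
    (g): 75 > 48 [met]
  Stage 4 carried; the burden remains with the appellant.
Stage 5 — burden on appellant; standard: clear and convincing evidence (weight is at least 77).
    (h): 74 < 77 [not met]
  The appellant does not carry Stage 5.
The analysis ends at Stage 5; the department prevails.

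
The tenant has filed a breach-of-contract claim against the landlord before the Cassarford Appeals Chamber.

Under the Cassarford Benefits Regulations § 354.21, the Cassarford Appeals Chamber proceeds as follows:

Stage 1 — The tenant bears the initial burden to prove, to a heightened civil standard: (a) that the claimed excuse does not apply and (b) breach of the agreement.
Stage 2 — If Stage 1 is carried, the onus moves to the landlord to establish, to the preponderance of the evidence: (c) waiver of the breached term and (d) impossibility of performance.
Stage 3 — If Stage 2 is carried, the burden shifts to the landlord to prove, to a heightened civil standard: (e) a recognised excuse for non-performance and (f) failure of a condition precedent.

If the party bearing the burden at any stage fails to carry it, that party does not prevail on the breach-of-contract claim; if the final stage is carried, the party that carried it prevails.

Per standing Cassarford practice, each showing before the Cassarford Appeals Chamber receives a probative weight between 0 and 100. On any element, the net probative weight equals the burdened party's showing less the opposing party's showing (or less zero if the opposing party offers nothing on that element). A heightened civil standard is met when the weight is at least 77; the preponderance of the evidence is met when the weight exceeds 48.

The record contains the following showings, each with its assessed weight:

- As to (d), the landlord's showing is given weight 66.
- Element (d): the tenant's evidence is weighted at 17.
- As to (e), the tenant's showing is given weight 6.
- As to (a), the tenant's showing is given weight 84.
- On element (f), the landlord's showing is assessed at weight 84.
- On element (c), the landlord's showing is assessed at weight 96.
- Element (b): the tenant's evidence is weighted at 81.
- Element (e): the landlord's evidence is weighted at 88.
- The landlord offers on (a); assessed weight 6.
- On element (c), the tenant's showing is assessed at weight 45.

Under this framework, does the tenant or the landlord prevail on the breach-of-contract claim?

Stage 1 — burden on tenant; standard: a heightened civil standard (weight is at least 77).
    (a): 84 − 6 = 78 ≥ 77 [met]
    (b): 81 ≥ 77 [met]
  Stage 1 is satisfied; the onus moves to the landlord.
Stage 2 — burden on landlord; standard: the preponderance of the evidence (weight exceeds 48).
    (c): 96 − 45 = 51 > 48 [met]
    (d): 66 − 17 = 49 > 48 [met]
  Stage 2 carried; the burden remains with the landlord.
Stage 3 — burden on landlord; standard: a heightened civil standard (weight is at least 77).
    (e): 88 − 6 = 82 ≥ 77 [met]
    (f): 84 ≥ 77 [met]
  Stage 3 carried; the final stage is satisfied.
With every stage satisfied, the landlord prevails.

landlord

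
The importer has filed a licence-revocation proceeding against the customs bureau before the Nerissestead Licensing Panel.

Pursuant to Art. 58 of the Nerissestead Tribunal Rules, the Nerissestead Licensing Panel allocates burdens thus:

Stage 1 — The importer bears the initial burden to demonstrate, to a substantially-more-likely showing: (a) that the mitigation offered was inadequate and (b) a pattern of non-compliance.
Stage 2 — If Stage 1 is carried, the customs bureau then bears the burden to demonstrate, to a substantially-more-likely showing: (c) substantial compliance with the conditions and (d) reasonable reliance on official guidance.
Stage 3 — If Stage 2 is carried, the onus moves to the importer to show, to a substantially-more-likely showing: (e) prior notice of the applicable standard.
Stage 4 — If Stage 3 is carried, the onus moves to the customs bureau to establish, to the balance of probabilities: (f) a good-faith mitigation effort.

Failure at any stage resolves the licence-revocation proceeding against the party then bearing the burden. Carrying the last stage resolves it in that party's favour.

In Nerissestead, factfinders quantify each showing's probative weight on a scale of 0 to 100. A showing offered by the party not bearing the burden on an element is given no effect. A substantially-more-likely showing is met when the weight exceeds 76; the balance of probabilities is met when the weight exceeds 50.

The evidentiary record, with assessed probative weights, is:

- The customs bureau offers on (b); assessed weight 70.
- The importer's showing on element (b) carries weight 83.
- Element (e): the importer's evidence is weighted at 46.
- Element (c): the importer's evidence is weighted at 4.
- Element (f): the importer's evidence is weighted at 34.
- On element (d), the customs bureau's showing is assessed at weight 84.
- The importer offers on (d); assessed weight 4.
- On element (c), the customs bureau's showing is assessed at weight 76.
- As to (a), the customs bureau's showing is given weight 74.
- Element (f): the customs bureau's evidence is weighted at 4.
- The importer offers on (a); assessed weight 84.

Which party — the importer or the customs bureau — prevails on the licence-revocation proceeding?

importer

Stage 1 (importer, a substantially-more-likely showing, weight exceeds 76): (a) 84 (customs bureau's 74 disregarded) > 76 — meets; (b) 83 (customs bureau's 70 disregarded) > 76 — meets.
  All elements met. The burden passes to the customs bureau.
Stage 2 (customs bureau, a substantially-more-likely showing, weight exceeds 76): (c) 76 (importer's 4 disregarded) ≤ 76 — fails; (d) 84 (importer's 4 disregarded) > 76 — meets.
  Not every element is met, so the customs bureau fails to carry Stage 2.
The importer prevails.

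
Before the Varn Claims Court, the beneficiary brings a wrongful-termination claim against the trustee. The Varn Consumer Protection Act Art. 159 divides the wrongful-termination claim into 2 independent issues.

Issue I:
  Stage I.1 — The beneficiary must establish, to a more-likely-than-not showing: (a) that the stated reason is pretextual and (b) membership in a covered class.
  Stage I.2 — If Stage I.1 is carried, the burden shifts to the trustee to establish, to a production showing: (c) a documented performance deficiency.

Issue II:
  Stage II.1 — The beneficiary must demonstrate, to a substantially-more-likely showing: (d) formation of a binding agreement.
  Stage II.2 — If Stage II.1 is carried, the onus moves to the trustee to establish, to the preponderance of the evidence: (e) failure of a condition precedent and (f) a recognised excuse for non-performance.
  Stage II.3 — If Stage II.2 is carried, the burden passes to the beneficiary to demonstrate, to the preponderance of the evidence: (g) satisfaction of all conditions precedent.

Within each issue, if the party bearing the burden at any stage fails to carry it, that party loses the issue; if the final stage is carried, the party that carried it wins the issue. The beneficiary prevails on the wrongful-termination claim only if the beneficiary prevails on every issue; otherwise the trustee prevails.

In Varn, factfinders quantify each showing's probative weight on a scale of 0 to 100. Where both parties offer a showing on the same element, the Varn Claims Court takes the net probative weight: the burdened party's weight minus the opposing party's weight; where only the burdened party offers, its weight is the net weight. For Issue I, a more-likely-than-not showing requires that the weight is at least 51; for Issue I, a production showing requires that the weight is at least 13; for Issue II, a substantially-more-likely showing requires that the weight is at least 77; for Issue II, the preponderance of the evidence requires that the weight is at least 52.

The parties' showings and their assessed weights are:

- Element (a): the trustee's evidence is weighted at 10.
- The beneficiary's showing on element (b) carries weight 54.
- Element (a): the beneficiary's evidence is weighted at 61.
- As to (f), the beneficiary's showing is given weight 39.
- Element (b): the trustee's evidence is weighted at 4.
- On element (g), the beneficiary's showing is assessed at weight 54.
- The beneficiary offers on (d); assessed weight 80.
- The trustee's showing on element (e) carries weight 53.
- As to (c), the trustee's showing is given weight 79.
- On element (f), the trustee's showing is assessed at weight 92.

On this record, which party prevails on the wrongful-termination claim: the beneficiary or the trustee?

— Issue I —
Stage I.1 (beneficiary, a more-likely-than-not showing, weight is at least 51): (a) net 61−10=51 ≥ 51 — meets; (b) net 54−4=50 < 51 — fails.
  Not every element is met, so the beneficiary fails to carry Stage I.1.
The trustee prevails on this issue.
— Issue II —
At Stage II.1 the beneficiary must meet a substantially-more-likely showing (weight is at least 77): on (d) the weight is 80, which does reach 77, so (d) meets the standard.
  The beneficiary carries Stage II.1; the trustee now bears the burden.
At Stage II.2 the trustee must meet the preponderance of the evidence (weight is at least 52): on (e) the weight is 53, ≥ 52, so (e) meets the standard; on (f) the weight is 92 less the opposing 39 gives net 53, which does reach 52, so (f) meets the standard.
  Stage II.2 is satisfied; the onus moves to the beneficiary.
At Stage II.3 the beneficiary must meet the preponderance of the evidence (weight is at least 52): on (g) the weight is 54, which does reach 52, so (g) meets the standard.
  The beneficiary carries the last stage.
With every stage satisfied, the beneficiary prevails on this issue.
Per-issue: Issue I → trustee; Issue II → beneficiary. The beneficiary must prevail on every issue; overall, the trustee prevails.

trustee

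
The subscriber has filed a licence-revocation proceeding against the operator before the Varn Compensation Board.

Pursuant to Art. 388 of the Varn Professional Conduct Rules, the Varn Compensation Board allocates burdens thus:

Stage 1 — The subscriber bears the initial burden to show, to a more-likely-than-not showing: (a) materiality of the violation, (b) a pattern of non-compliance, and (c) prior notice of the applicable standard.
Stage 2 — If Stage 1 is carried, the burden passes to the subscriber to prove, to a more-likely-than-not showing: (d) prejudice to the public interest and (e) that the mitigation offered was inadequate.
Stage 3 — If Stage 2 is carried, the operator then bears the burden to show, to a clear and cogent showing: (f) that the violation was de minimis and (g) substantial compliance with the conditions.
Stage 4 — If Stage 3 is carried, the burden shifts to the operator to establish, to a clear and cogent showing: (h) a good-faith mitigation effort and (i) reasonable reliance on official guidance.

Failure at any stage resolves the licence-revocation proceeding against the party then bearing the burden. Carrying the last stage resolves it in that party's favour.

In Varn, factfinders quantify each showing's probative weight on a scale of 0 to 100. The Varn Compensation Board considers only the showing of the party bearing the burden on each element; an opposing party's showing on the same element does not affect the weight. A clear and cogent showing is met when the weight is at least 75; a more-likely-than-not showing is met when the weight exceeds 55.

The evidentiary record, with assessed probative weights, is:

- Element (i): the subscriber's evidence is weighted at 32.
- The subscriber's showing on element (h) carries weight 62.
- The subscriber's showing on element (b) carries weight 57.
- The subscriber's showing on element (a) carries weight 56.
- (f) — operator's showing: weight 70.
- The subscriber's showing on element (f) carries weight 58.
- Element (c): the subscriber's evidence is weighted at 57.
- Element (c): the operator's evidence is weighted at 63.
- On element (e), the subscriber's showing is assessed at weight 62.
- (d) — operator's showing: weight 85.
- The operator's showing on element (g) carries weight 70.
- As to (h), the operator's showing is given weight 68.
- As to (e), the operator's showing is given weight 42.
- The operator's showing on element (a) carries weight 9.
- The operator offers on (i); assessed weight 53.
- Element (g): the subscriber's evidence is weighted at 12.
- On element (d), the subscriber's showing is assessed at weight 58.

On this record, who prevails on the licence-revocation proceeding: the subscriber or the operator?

At Stage 1 the subscriber must meet a more-likely-than-not showing (weight exceeds 55): on (a) the weight is 56 (the operator's 9 is given no effect), > 55, so (a) meets the standard; on (b) the weight is 57, which does exceed 55, so (b) meets the standard; on (c) the weight is 57 (the operator's 63 is given no effect), > 55, so (c) meets the standard.
  All elements met. The subscriber retains the burden for Stage 2.
At Stage 2 the subscriber must meet a more-likely-than-not showing (weight exceeds 55): on (d) the weight is 58 (the operator's 85 is given no effect), which does exceed 55, so (d) meets the standard; on (e) the weight is 62 (the operator's 42 is given no effect), which does exceed 55, so (e) meets the standard.
  Stage 2 is satisfied; the onus moves to the operator.
At Stage 3 the operator must meet a clear and cogent showing (weight is at least 75): on (f) the weight is 70 (the subscriber's 58 is given no effect), which does not reach 75, so (f) does not meet the standard; on (g) the weight is 70 (the subscriber's 12 is given no effect), which does not reach 75, so (g) does not meet the standard.
  The operator does not carry Stage 3.
So the subscriber prevails.

subscriber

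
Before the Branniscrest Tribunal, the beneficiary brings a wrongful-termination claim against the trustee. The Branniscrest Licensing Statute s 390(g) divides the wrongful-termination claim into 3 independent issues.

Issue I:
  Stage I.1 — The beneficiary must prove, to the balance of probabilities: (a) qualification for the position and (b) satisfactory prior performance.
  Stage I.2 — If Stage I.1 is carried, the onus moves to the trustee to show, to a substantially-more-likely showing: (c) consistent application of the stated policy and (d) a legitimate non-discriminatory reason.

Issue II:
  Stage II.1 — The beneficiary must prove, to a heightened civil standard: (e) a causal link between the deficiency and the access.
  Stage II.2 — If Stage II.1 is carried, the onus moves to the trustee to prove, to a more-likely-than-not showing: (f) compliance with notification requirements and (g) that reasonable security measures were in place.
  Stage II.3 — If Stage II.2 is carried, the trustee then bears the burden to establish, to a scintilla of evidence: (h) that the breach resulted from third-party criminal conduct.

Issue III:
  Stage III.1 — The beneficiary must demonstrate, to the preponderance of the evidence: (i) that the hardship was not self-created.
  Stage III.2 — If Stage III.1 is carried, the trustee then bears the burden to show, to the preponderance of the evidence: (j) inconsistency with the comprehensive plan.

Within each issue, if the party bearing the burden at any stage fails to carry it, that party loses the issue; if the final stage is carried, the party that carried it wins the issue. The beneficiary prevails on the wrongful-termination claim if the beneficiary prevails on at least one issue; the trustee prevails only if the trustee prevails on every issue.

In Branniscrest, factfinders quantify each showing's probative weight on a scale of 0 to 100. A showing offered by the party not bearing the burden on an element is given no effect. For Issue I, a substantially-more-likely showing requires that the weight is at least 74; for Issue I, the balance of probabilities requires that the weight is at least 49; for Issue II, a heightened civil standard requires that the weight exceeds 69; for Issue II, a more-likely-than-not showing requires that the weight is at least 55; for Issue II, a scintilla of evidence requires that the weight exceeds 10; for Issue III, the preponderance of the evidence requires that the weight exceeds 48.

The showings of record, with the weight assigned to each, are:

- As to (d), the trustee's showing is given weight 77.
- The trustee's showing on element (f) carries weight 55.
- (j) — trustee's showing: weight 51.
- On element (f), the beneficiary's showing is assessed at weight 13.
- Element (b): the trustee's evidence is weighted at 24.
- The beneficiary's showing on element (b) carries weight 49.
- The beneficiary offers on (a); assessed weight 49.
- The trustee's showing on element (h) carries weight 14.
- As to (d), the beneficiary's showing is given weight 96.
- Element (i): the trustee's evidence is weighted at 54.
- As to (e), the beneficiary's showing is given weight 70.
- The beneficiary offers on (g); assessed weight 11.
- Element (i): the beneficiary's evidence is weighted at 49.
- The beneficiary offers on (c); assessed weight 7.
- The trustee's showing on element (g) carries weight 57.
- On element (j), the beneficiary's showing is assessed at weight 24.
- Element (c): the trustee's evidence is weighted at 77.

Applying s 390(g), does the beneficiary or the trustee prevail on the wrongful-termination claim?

trustee

— Issue I —
Stage I.1 (beneficiary, the balance of probabilities, weight is at least 49): (a) 49 ≥ 49 — meets; (b) 49 (trustee's 24 disregarded) ≥ 49 — meets.
  The beneficiary carries Stage I.1; the trustee now bears the burden.
Stage I.2 (trustee, a substantially-more-likely showing, weight is at least 74): (c) 77 (beneficiary's 7 disregarded) ≥ 74 — meets; (d) 77 (beneficiary's 96 disregarded) ≥ 74 — meets.
  The trustee carries the last stage.
With every stage satisfied, the trustee prevails on this issue.
— Issue II —
Stage II.1 (beneficiary, a heightened civil standard, weight exceeds 69): (e) 70 > 69 — meets.
  All elements met. The burden passes to the trustee.
Stage II.2 (trustee, a more-likely-than-not showing, weight is at least 55): (f) 55 (beneficiary's 13 disregarded) ≥ 55 — meets; (g) 57 (beneficiary's 11 disregarded) ≥ 55 — meets.
  Stage II.2 is satisfied; the trustee continues to bear the burden.
Stage II.3 (trustee, a scintilla of evidence, weight exceeds 10): (h) 14 > 10 — meets.
  All elements met at the final stage.
With every stage satisfied, the trustee prevails on this issue.
— Issue III —
At Stage III.1 the beneficiary must meet the preponderance of the evidence (weight exceeds 48): on (i) the weight is 49 (the trustee's 54 is given no effect), which does exceed 48, so (i) meets the standard.
  Stage III.1 is satisfied; the onus moves to the trustee.
At Stage III.2 the trustee must meet the preponderance of the evidence (weight exceeds 48): on (j) the weight is 51 (the beneficiary's 24 is given no effect), > 48, so (j) meets the standard.
  All elements met at the final stage.
All stages carried — the trustee prevails on this issue.
Per-issue: Issue I → trustee; Issue II → trustee; Issue III → trustee. The beneficiary must prevail on at least one issue; overall, the trustee prevails.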